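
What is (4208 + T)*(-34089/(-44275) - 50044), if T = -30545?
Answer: 5304903914337/4025 ≈ 1.3180e+9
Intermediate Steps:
(4208 + T)*(-34089/(-44275) - 50044) = (4208 - 30545)*(-34089/(-44275) - 50044) = -26337*(-34089*(-1/44275) - 50044) = -26337*(3099/4025 - 50044) = -26337*(-201424001/4025) = 5304903914337/4025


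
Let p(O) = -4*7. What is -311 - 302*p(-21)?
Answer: 8145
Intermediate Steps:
p(O) = -28
-311 - 302*p(-21) = -311 - 302*(-28) = -311 + 8456 = 8145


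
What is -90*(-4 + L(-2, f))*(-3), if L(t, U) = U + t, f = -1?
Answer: -1890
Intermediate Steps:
-90*(-4 + L(-2, f))*(-3) = -90*(-4 + (-1 - 2))*(-3) = -90*(-4 - 3)*(-3) = -(-630)*(-3) = -90*21 = -1890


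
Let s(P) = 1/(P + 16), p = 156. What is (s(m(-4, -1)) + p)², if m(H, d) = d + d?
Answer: 4774225/196 ≈ 24358.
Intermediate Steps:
m(H, d) = 2*d
s(P) = 1/(16 + P)
(s(m(-4, -1)) + p)² = (1/(16 + 2*(-1)) + 156)² = (1/(16 - 2) + 156)² = (1/14 + 156)² = (2185/14)² = 4774225/196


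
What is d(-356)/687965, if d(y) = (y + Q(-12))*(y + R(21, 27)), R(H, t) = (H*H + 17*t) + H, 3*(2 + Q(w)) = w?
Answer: -40906/137593 ≈ -0.29730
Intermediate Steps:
Q(w) = -2 + w/3
R(H, t) = H + H² + 17*t (R(H, t) = (H² + 17*t) + H = H + H² + 17*t)
d(y) = (-6 + y)*(921 + y) (d(y) = (y + (-2 + (⅓)*(-12)))*(y + (21 + 21² + 17*27)) = (y + (-2 - 4))*(y + (21 + 441 + 459)) = (y - 6)*(y + 921) = (-6 + y)*(921 + y))
d(-356)/687965 = (-5526 + (-356)² + 915*(-356))/687965 = (-5526 + 126736 - 325740)*(1/687965) = -204530*1/687965 = -40906/137593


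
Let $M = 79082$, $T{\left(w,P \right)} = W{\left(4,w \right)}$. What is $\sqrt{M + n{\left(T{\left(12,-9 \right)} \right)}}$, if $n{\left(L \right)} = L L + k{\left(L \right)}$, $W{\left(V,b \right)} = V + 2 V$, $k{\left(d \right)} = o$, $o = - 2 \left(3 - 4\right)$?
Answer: $2 \sqrt{19807} \approx 281.47$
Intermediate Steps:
$o = 2$ ($o = \left(-2\right) \left(-1\right) = 2$)
$k{\left(d \right)} = 2$
$W{\left(V,b \right)} = 3 V$
$T{\left(w,P \right)} = 12$ ($T{\left(w,P \right)} = 3 \cdot 4 = 12$)
$n{\left(L \right)} = 2 + L^{2}$ ($n{\left(L \right)} = L L + 2 = L^{2} + 2 = 2 + L^{2}$)
$\sqrt{M + n{\left(T{\left(12,-9 \right)} \right)}} = \sqrt{79082 + \left(2 + 12^{2}\right)} = \sqrt{79082 + \left(2 + 144\right)} = \sqrt{79082 + 146} = \sqrt{79228} = 2 \sqrt{19807}$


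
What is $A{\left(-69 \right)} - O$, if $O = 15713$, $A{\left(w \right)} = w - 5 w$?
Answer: $-15437$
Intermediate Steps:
$A{\left(w \right)} = - 4 w$
$A{\left(-69 \right)} - O = \left(-4\right) \left(-69\right) - 15713 = 276 - 15713 = -15437$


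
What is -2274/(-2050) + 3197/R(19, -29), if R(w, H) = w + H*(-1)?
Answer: 3331501/49200 ≈ 67.713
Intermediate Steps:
R(w, H) = w - H
-2274/(-2050) + 3197/R(19, -29) = -2274/(-2050) + 3197/(19 - 1*(-29)) = -2274*(-1/2050) + 3197/(19 + 29) = 1137/1025 + 3197/48 = 3331501/49200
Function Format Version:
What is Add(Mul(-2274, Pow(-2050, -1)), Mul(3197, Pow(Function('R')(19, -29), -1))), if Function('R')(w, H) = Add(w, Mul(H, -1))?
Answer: Rational(3331501, 49200) ≈ 67.713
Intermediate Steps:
Function('R')(w, H) = Add(w, Mul(-1, H))
Add(Mul(-2274, Pow(-2050, -1)), Mul(3197, Pow(Function('R')(19, -29), -1))) = Add(Mul(-2274, Pow(-2050, -1)), Mul(3197, Pow(Add(19, Mul(-1, -29)), -1))) = Add(Mul(-2274, Rational(-1, 2050)), Mul(3197, Pow(Add(19, 29), -1))) = Add(Rational(1137, 1025), Mul(3197, Pow(48, -1))) = Add(Rational(1137, 1025), Mul(3197, Rational(1, 48))) = Add(Rational(1137, 1025), Rational(3197, 48)) = Rational(3331501, 49200)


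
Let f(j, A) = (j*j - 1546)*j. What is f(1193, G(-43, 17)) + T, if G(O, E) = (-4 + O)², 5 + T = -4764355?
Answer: 1691327319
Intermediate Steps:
T = -4764360 (T = -5 - 4764355 = -4764360)
f(j, A) = j*(-1546 + j²) (f(j, A) = (j² - 1546)*j = (-1546 + j²)*j = j*(-1546 + j²))
f(1193, G(-43, 17)) + T = 1193*(-1546 + 1193²) - 4764360 = 1193*(-1546 + 1423249) - 4764360 = 1193*1421703 - 4764360 = 1696091679 - 4764360 = 1691327319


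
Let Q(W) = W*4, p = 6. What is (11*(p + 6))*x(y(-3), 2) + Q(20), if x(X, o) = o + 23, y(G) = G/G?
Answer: 3380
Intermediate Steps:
y(G) = 1
Q(W) = 4*W
x(X, o) = 23 + o
(11*(p + 6))*x(y(-3), 2) + Q(20) = (11*(6 + 6))*(23 + 2) + 4*20 = (11*12)*25 + 80 = 132*25 + 80 = 3300 + 80 = 3380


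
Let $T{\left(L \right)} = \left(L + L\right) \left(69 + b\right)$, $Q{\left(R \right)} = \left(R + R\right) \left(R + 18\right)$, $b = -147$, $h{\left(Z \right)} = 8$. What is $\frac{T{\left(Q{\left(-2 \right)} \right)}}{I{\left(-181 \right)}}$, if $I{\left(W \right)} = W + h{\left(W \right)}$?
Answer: $- \frac{9984}{173} \approx -57.711$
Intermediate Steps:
$I{\left(W \right)} = 8 + W$ ($I{\left(W \right)} = W + 8 = 8 + W$)
$Q{\left(R \right)} = 2 R \left(18 + R\right)$
$T{\left(L \right)} = - 156 L$ ($T{\left(L \right)} = \left(L + L\right) \left(69 - 147\right) = 2 L \left(-78\right) = - 156 L$)
$\frac{T{\left(Q{\left(-2 \right)} \right)}}{I{\left(-181 \right)}} = \frac{\left(-156\right) 2 \left(-2\right) \left(18 - 2\right)}{8 - 181} = \frac{\left(-156\right) 2 \left(-2\right) 16}{-173} = \left(-156\right) \left(-64\right) \left(- \frac{1}{173}\right) = 9984 \left(- \frac{1}{173}\right) = - \frac{9984}{173}$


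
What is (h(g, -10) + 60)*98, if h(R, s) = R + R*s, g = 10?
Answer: -2940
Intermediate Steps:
(h(g, -10) + 60)*98 = (10*(1 - 10) + 60)*98 = (10*(-9) + 60)*98 = (-90 + 60)*98 = -30*98 = -2940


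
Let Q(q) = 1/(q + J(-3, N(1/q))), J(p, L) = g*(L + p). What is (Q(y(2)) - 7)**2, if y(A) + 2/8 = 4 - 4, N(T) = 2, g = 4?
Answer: 15129/289 ≈ 52.349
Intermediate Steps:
y(A) = -1/4 (y(A) = -1/4 + (4 - 4) = -1/4 + 0 = -1/4)
J(p, L) = 4*L + 4*p (J(p, L) = 4*(L + p) = 4*L + 4*p)
Q(q) = 1/(-4 + q) (Q(q) = 1/(q + (4*2 + 4*(-3))) = 1/(q + (8 - 12)) = 1/(q - 4) = 1/(-4 + q))
(Q(y(2)) - 7)**2 = (1/(-4 - 1/4) - 7)**2 = (1/(-17/4) - 7)**2 = (-4/17 - 7)**2 = (-123/17)**2 = 15129/289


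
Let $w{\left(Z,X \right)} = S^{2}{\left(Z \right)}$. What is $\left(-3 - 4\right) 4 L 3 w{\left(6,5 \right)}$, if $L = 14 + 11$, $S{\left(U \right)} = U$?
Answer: $-75600$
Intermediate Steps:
$L = 25$
$w{\left(Z,X \right)} = Z^{2}$
$\left(-3 - 4\right) 4 L 3 w{\left(6,5 \right)} = \left(-3 - 4\right) 4 \cdot 25 \cdot 3 \cdot 6^{2} = \left(-7\right) 4 \cdot 25 \cdot 3 \cdot 36 = \left(-28\right) 25 \cdot 108 = \left(-700\right) 108 = -75600$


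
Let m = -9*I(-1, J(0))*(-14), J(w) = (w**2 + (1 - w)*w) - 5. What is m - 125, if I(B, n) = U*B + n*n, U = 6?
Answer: 2269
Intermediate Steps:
J(w) = -5 + w**2 + w*(1 - w) (J(w) = (w**2 + w*(1 - w)) - 5 = -5 + w**2 + w*(1 - w))
I(B, n) = n**2 + 6*B (I(B, n) = 6*B + n*n = 6*B + n**2 = n**2 + 6*B)
m = 2394 (m = -9*((-5 + 0)**2 + 6*(-1))*(-14) = -9*((-5)**2 - 6)*(-14) = -9*(25 - 6)*(-14) = -9*19*(-14) = -171*(-14) = 2394)
m - 125 = 2394 - 125 = 2269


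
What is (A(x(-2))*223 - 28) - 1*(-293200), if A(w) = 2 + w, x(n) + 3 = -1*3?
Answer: 292280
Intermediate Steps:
x(n) = -6 (x(n) = -3 - 1*3 = -3 - 3 = -6)
(A(x(-2))*223 - 28) - 1*(-293200) = ((2 - 6)*223 - 28) - 1*(-293200) = (-4*223 - 28) + 293200 = (-892 - 28) + 293200 = -920 + 293200 = 292280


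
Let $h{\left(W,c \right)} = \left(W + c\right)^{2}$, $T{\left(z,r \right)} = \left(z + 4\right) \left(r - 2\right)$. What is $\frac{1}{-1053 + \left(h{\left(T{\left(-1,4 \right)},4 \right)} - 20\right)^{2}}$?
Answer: $\frac{1}{5347} \approx 0.00018702$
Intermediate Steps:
$T{\left(z,r \right)} = \left(-2 + r\right) \left(4 + z\right)$ ($T{\left(z,r \right)} = \left(4 + z\right) \left(-2 + r\right) = \left(-2 + r\right) \left(4 + z\right)$)
$\frac{1}{-1053 + \left(h{\left(T{\left(-1,4 \right)},4 \right)} - 20\right)^{2}} = \frac{1}{-1053 + \left(\left(\left(-8 - -2 + 4 \cdot 4 + 4 \left(-1\right)\right) + 4\right)^{2} - 20\right)^{2}} = \frac{1}{-1053 + \left(\left(\left(-8 + 2 + 16 - 4\right) + 4\right)^{2} - 20\right)^{2}} = \frac{1}{-1053 + \left(\left(6 + 4\right)^{2} - 20\right)^{2}} = \frac{1}{-1053 + \left(10^{2} - 20\right)^{2}} = \frac{1}{-1053 + \left(100 - 20\right)^{2}} = \frac{1}{-1053 + 80^{2}} = \frac{1}{-1053 + 6400} = \frac{1}{5347}$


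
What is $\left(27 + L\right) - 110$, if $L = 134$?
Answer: $51$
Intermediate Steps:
$\left(27 + L\right) - 110 = \left(27 + 134\right) - 110 = 161 - 110 = 51$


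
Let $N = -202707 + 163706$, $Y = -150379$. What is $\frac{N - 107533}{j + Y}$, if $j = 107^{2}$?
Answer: $\frac{73267}{69465} \approx 1.0547$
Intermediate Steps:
$j = 11449$
$N = -39001$
$\frac{N - 107533}{j + Y} = \frac{-39001 - 107533}{11449 - 150379} = - \frac{146534}{-138930} = \left(-146534\right) \left(- \frac{1}{138930}\right) = \frac{73267}{69465}$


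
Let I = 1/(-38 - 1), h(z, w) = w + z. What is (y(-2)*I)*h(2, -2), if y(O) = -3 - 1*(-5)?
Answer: 0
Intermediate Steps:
y(O) = 2 (y(O) = -3 + 5 = 2)
I = -1/39 (I = 1/(-39) = -1/39 ≈ -0.025641)
(y(-2)*I)*h(2, -2) = (2*(-1/39))*(-2 + 2) = -2/39*0 = 0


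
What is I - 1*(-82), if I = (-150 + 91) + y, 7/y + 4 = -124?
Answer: 2937/128 ≈ 22.945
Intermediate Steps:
y = -7/128 (y = 7/(-4 - 124) = 7/(-128) = 7*(-1/128) = -7/128 ≈ -0.054688)
I = -7559/128 (I = (-150 + 91) - 7/128 = -59 - 7/128 = -7559/128 ≈ -59.055)
I - 1*(-82) = -7559/128 - 1*(-82) = -7559/128 + 82 = 2937/128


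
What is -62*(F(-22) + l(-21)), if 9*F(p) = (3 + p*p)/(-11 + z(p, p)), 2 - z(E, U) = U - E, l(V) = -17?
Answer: 115568/81 ≈ 1426.8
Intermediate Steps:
z(E, U) = 2 + E - U (z(E, U) = 2 - (U - E) = 2 + (E - U) = 2 + E - U)
F(p) = -1/27 - p²/81 (F(p) = ((3 + p*p)/(-11 + (2 + p - p)))/9 = ((3 + p²)/(-11 + 2))/9 = ((3 + p²)/(-9))/9 = ((3 + p²)*(-⅑))/9 = (-⅓ - p²/9)/9 = -1/27 - p²/81)
-62*(F(-22) + l(-21)) = -62*((-1/27 - 1/81*(-22)²) - 17) = -62*((-1/27 - 1/81*484) - 17) = -62*((-1/27 - 484/81) - 17) = -62*(-487/81 - 17) = -62*(-1864/81) = 115568/81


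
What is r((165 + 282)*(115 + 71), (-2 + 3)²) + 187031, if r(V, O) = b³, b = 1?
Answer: 187032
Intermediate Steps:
r(V, O) = 1 (r(V, O) = 1³ = 1)
r((165 + 282)*(115 + 71), (-2 + 3)²) + 187031 = 1 + 187031 = 187032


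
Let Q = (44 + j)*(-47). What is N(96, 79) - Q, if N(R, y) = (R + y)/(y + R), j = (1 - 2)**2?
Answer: 2116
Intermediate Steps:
j = 1 (j = (-1)**2 = 1)
N(R, y) = 1 (N(R, y) = (R + y)/(R + y) = 1)
Q = -2115 (Q = (44 + 1)*(-47) = 45*(-47) = -2115)
N(96, 79) - Q = 1 - 1*(-2115) = 1 + 2115 = 2116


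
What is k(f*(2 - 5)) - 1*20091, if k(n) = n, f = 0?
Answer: -20091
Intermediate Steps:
k(f*(2 - 5)) - 1*20091 = 0*(2 - 5) - 1*20091 = 0*(-3) - 20091 = 0 - 20091 = -20091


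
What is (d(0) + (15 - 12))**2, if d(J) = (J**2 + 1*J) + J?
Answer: 9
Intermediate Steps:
d(J) = J**2 + 2*J (d(J) = (J**2 + J) + J = (J + J**2) + J = J**2 + 2*J)
(d(0) + (15 - 12))**2 = (0*(2 + 0) + (15 - 12))**2 = (0*2 + 3)**2 = (0 + 3)**2 = 3**2 = 9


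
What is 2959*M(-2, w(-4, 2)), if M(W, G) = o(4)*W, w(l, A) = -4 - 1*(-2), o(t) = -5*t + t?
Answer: 94688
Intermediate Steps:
o(t) = -4*t
w(l, A) = -2 (w(l, A) = -4 + 2 = -2)
M(W, G) = -16*W (M(W, G) = (-4*4)*W = -16*W)
2959*M(-2, w(-4, 2)) = 2959*(-16*(-2)) = 2959*32 = 94688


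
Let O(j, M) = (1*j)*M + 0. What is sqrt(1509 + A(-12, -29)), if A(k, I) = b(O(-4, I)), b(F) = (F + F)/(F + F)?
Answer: sqrt(1510) ≈ 38.859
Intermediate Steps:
O(j, M) = M*j (O(j, M) = j*M + 0 = M*j + 0 = M*j)
b(F) = 1 (b(F) = (2*F)/((2*F)) = (2*F)*(1/(2*F)) = 1)
A(k, I) = 1
sqrt(1509 + A(-12, -29)) = sqrt(1509 + 1) = sqrt(1510)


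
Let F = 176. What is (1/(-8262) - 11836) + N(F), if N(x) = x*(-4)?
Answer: -103605481/8262 ≈ -12540.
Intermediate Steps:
N(x) = -4*x
(1/(-8262) - 11836) + N(F) = (1/(-8262) - 11836) - 4*176 = (-1/8262 - 11836) - 704 = -97789033/8262 - 704 = -103605481/8262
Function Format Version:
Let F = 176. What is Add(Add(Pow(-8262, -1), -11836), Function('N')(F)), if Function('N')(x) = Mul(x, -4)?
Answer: Rational(-103605481, 8262) ≈ -12540.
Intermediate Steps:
Function('N')(x) = Mul(-4, x)
Add(Add(Pow(-8262, -1), -11836), Function('N')(F)) = Add(Add(Pow(-8262, -1), -11836), Mul(-4, 176)) = Add(Add(Rational(-1, 8262), -11836), -704) = Add(Rational(-97789033, 8262), -704) = Rational(-103605481, 8262)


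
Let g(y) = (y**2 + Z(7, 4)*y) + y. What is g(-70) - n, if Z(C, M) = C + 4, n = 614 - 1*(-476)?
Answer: 2970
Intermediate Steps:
n = 1090 (n = 614 + 476 = 1090)
Z(C, M) = 4 + C
g(y) = y**2 + 12*y (g(y) = (y**2 + (4 + 7)*y) + y = (y**2 + 11*y) + y = y**2 + 12*y)
g(-70) - n = -70*(12 - 70) - 1*1090 = -70*(-58) - 1090 = 4060 - 1090 = 2970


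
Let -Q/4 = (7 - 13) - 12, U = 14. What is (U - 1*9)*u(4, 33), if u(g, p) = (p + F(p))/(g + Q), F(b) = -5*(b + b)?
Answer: -1485/76 ≈ -19.539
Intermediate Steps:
F(b) = -10*b
Q = 72 (Q = -4*((7 - 13) - 12) = -4*(-6 - 12) = -4*(-18) = 72)
u(g, p) = -9*p/(72 + g) (u(g, p) = (p - 10*p)/(g + 72) = (-9*p)/(72 + g) = -9*p/(72 + g))
(U - 1*9)*u(4, 33) = (14 - 1*9)*(-9*33/(72 + 4)) = (14 - 9)*(-9*33/76) = 5*(-9*33*1/76) = 5*(-297/76) = -1485/76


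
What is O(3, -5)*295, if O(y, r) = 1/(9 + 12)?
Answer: 295/21 ≈ 14.048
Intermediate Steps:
O(y, r) = 1/21
O(3, -5)*295 = (1/21)*295 = 295/21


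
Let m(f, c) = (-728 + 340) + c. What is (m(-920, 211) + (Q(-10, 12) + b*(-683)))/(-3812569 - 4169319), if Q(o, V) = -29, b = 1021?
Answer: 697549/7981888 ≈ 0.087391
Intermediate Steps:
m(f, c) = -388 + c
(m(-920, 211) + (Q(-10, 12) + b*(-683)))/(-3812569 - 4169319) = ((-388 + 211) + (-29 + 1021*(-683)))/(-3812569 - 4169319) = (-177 + (-29 - 697343))/(-7981888) = (-177 - 697372)*(-1/7981888) = -697549*(-1/7981888) = 697549/7981888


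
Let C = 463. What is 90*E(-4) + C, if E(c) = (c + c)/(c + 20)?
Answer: 418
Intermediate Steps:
E(c) = 2*c/(20 + c) (E(c) = (2*c)/(20 + c) = 2*c/(20 + c))
90*E(-4) + C = 90*(2*(-4)/(20 - 4)) + 463 = 90*(2*(-4)/16) + 463 = 90*(2*(-4)*(1/16)) + 463 = 90*(-½) + 463 = -45 + 463 = 418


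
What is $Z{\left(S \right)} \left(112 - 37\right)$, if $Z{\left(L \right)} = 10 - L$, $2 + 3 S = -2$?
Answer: $850$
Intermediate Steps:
$S = - \frac{4}{3}$ ($S = - \frac{2}{3} + \frac{1}{3} \left(-2\right) = - \frac{2}{3} - \frac{2}{3} = - \frac{4}{3} \approx -1.3333$)
$Z{\left(S \right)} \left(112 - 37\right) = \left(10 - - \frac{4}{3}\right) \left(112 - 37\right) = \left(10 + \frac{4}{3}\right) 75 = \frac{34}{3} \cdot 75 = 850$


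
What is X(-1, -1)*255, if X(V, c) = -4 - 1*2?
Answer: -1530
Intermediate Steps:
X(V, c) = -6 (X(V, c) = -4 - 2 = -6)
X(-1, -1)*255 = -6*255 = -1530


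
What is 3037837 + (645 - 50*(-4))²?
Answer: 3751862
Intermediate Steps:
3037837 + (645 - 50*(-4))² = 3037837 + (645 + 200)² = 3037837 + 845² = 3037837 + 714025 = 3751862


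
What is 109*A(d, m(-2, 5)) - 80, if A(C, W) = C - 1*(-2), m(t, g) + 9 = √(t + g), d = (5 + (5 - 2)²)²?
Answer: 21502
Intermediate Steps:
d = 196 (d = (5 + 3²)² = (5 + 9)² = 14² = 196)
m(t, g) = -9 + √(g + t) (m(t, g) = -9 + √(t + g) = -9 + √(g + t))
A(C, W) = 2 + C (A(C, W) = C + 2 = 2 + C)
109*A(d, m(-2, 5)) - 80 = 109*(2 + 196) - 80 = 109*198 - 80 = 21582 - 80 = 21502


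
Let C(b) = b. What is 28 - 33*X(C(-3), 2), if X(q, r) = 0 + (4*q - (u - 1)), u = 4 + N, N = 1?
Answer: 556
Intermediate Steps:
u = 5 (u = 4 + 1 = 5)
X(q, r) = -4 + 4*q (X(q, r) = 0 + (4*q - (5 - 1)) = 0 + (4*q - 1*4) = 0 + (4*q - 4) = 0 + (-4 + 4*q) = -4 + 4*q)
28 - 33*X(C(-3), 2) = 28 - 33*(-4 + 4*(-3)) = 28 - 33*(-4 - 12) = 28 - 33*(-16) = 28 + 528 = 556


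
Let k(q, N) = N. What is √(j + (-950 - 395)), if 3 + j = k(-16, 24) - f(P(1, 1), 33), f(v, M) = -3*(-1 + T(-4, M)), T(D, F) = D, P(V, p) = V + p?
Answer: I*√1339 ≈ 36.592*I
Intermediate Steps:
f(v, M) = 15 (f(v, M) = -3*(-1 - 4) = -3*(-5) = 15)
j = 6 (j = -3 + (24 - 1*15) = -3 + (24 - 15) = -3 + 9 = 6)
√(j + (-950 - 395)) = √(6 + (-950 - 395)) = √(6 - 1345) = √(-1339) = I*√1339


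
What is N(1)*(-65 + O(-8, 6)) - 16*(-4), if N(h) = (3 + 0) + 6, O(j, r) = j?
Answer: -593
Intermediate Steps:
N(h) = 9 (N(h) = 3 + 6 = 9)
N(1)*(-65 + O(-8, 6)) - 16*(-4) = 9*(-65 - 8) - 16*(-4) = 9*(-73) + 64 = -657 + 64 = -593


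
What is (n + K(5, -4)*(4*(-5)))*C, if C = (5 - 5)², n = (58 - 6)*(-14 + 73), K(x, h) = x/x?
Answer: 0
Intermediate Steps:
K(x, h) = 1
n = 3068 (n = 52*59 = 3068)
C = 0 (C = 0² = 0)
(n + K(5, -4)*(4*(-5)))*C = (3068 + 1*(4*(-5)))*0 = (3068 + 1*(-20))*0 = (3068 - 20)*0 = 3048*0 = 0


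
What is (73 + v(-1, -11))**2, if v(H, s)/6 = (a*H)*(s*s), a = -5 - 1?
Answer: 19616041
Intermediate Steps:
a = -6
v(H, s) = -36*H*s**2 (v(H, s) = 6*((-6*H)*(s*s)) = 6*((-6*H)*s**2) = 6*(-6*H*s**2) = -36*H*s**2)
(73 + v(-1, -11))**2 = (73 - 36*(-1)*(-11)**2)**2 = (73 - 36*(-1)*121)**2 = (73 + 4356)**2 = 4429**2 = 19616041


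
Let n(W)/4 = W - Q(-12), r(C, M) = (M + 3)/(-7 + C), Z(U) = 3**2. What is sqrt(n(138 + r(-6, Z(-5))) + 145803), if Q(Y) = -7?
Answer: sqrt(24738103)/13 ≈ 382.60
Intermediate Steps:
Z(U) = 9
r(C, M) = (3 + M)/(-7 + C)
n(W) = 28 + 4*W (n(W) = 4*(W - 1*(-7)) = 4*(W + 7) = 4*(7 + W) = 28 + 4*W)
sqrt(n(138 + r(-6, Z(-5))) + 145803) = sqrt((28 + 4*(138 + (3 + 9)/(-7 - 6))) + 145803) = sqrt((28 + 4*(138 + 12/(-13))) + 145803) = sqrt((28 + 4*(138 - 1/13*12)) + 145803) = sqrt((28 + 4*(138 - 12/13)) + 145803) = sqrt((28 + 4*(1782/13)) + 145803) = sqrt((28 + 7128/13) + 145803) = sqrt(7492/13 + 145803) = sqrt(1902931/13) = sqrt(24738103)/13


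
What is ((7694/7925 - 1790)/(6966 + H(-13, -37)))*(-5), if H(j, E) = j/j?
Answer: 14178056/11042695 ≈ 1.2839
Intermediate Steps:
H(j, E) = 1
((7694/7925 - 1790)/(6966 + H(-13, -37)))*(-5) = ((7694/7925 - 1790)/(6966 + 1))*(-5) = ((7694*(1/7925) - 1790)/6967)*(-5) = ((7694/7925 - 1790)*(1/6967))*(-5) = -14178056/7925*1/6967*(-5) = -14178056/55213475*(-5) = 14178056/11042695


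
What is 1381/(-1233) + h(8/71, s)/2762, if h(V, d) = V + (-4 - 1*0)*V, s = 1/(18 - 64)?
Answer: -135423227/120896883 ≈ -1.1202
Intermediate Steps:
s = -1/46 (s = 1/(-46) = -1/46 ≈ -0.021739)
h(V, d) = -3*V (h(V, d) = V + (-4 + 0)*V = V - 4*V = -3*V)
1381/(-1233) + h(8/71, s)/2762 = 1381/(-1233) - 24/71/2762 = 1381*(-1/1233) - 24/71*(1/2762) = -1381/1233 - 3*8/71*(1/2762) = -1381/1233 - 24/71*1/2762 = -1381/1233 - 12/98051 = -135423227/120896883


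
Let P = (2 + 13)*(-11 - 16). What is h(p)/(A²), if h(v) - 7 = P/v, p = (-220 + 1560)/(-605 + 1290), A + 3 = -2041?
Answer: -53609/1119686848 ≈ -4.7879e-5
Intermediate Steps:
A = -2044 (A = -3 - 2041 = -2044)
p = 268/137 (p = 1340/685 = 1340*(1/685) = 268/137 ≈ 1.9562)
P = -405 (P = 15*(-27) = -405)
h(v) = 7 - 405/v
h(p)/(A²) = (7 - 405/268/137)/((-2044)²) = (7 - 405*137/268)/4177936 = (7 - 55485/268)*(1/4177936) = -53609/268*1/4177936 = -53609/1119686848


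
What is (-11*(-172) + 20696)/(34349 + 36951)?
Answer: 5647/17825 ≈ 0.31680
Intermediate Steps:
(-11*(-172) + 20696)/(34349 + 36951) = (1892 + 20696)/71300 = 22588*(1/71300) = 5647/17825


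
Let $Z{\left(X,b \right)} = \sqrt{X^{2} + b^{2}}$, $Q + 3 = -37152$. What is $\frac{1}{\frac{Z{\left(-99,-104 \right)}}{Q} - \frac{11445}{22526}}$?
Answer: $- \frac{7263372677955750}{3690157640142317} + \frac{384759494220 \sqrt{20617}}{3690157640142317} \approx -1.9533$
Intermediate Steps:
$Q = -37155$ ($Q = -3 - 37152 = -37155$)
$\frac{1}{\frac{Z{\left(-99,-104 \right)}}{Q} - \frac{11445}{22526}} = \frac{1}{\frac{\sqrt{\left(-99\right)^{2} + \left(-104\right)^{2}}}{-37155} - \frac{11445}{22526}} = \frac{1}{\sqrt{9801 + 10816} \left(- \frac{1}{37155}\right) - \frac{1635}{3218}} = \frac{1}{\sqrt{20617} \left(- \frac{1}{37155}\right) - \frac{1635}{3218}} = \frac{1}{- \frac{\sqrt{20617}}{37155} - \frac{1635}{3218}} = \frac{1}{- \frac{1635}{3218} - \frac{\sqrt{20617}}{37155}}$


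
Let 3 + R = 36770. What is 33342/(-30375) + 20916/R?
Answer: -196853938/372265875 ≈ -0.52880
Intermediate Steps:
R = 36767 (R = -3 + 36770 = 36767)
33342/(-30375) + 20916/R = 33342/(-30375) + 20916/36767 = 33342*(-1/30375) + 20916*(1/36767) = -11114/10125 + 20916/36767 = -196853938/372265875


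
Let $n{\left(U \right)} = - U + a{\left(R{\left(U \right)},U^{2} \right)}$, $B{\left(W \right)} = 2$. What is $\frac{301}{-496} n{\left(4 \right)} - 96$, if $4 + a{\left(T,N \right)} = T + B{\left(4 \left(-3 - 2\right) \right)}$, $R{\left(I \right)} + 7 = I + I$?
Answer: $- \frac{46111}{496} \approx -92.966$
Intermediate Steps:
$R{\left(I \right)} = -7 + 2 I$ ($R{\left(I \right)} = -7 + \left(I + I\right) = -7 + 2 I$)
$a{\left(T,N \right)} = -2 + T$ ($a{\left(T,N \right)} = -4 + \left(T + 2\right) = -4 + \left(2 + T\right) = -2 + T$)
$n{\left(U \right)} = -9 + U$ ($n{\left(U \right)} = - U + \left(-2 + \left(-7 + 2 U\right)\right) = - U + \left(-9 + 2 U\right) = -9 + U$)
$\frac{301}{-496} n{\left(4 \right)} - 96 = \frac{301}{-496} \left(-9 + 4\right) - 96 = 301 \left(- \frac{1}{496}\right) \left(-5\right) - 96 = \left(- \frac{301}{496}\right) \left(-5\right) - 96 = \frac{1505}{496} - 96 = - \frac{46111}{496}$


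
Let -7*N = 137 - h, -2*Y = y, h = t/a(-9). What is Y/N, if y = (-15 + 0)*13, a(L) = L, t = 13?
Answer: -1755/356 ≈ -4.9298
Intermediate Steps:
h = -13/9 (h = 13/(-9) = 13*(-⅑) = -13/9 ≈ -1.4444)
y = -195 (y = -15*13 = -195)
Y = 195/2 (Y = -½*(-195) = 195/2 ≈ 97.500)
N = -178/9 (N = -(137 - 1*(-13/9))/7 = -(137 + 13/9)/7 = -⅐*1246/9 = -178/9 ≈ -19.778)
Y/N = 195/(2*(-178/9)) = (195/2)*(-9/178) = -1755/356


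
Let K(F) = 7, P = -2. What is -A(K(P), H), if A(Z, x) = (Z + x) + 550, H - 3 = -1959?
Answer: 1399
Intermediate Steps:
H = -1956 (H = 3 - 1959 = -1956)
A(Z, x) = 550 + Z + x
-A(K(P), H) = -(550 + 7 - 1956) = -1*(-1399) = 1399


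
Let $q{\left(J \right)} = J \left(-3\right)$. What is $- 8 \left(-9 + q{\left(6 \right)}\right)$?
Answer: $216$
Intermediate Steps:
$q{\left(J \right)} = - 3 J$
$- 8 \left(-9 + q{\left(6 \right)}\right) = - 8 \left(-9 - 18\right) = \left(-8\right) \left(-27\right) = 216$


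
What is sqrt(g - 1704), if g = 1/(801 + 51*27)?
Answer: I*sqrt(7422622)/66 ≈ 41.28*I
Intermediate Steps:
g = 1/2178 (g = 1/(801 + 1377) = 1/2178 ≈ 0.00045914)
sqrt(g - 1704) = sqrt(1/2178 - 1704) = sqrt(-3711311/2178) = I*sqrt(7422622)/66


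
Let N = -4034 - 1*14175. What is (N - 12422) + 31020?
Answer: 389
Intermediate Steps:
N = -18209 (N = -4034 - 14175 = -18209)
(N - 12422) + 31020 = (-18209 - 12422) + 31020 = -30631 + 31020 = 389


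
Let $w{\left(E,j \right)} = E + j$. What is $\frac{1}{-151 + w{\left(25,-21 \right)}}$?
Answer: $- \frac{1}{147} \approx -0.0068027$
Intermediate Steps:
$\frac{1}{-151 + w{\left(25,-21 \right)}} = \frac{1}{-151 + \left(25 - 21\right)} = \frac{1}{-151 + 4} = \frac{1}{-147} = - \frac{1}{147}$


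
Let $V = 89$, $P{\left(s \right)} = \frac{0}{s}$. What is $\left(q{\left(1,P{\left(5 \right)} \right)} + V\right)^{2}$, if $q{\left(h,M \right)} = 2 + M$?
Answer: $8281$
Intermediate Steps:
$P{\left(s \right)} = 0$
$\left(q{\left(1,P{\left(5 \right)} \right)} + V\right)^{2} = \left(\left(2 + 0\right) + 89\right)^{2} = \left(2 + 89\right)^{2} = 91^{2} = 8281$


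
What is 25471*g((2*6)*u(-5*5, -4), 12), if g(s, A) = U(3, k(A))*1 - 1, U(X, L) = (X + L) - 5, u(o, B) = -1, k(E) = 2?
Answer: -25471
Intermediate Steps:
U(X, L) = -5 + L + X (U(X, L) = (L + X) - 5 = -5 + L + X)
g(s, A) = -1 (g(s, A) = (-5 + 2 + 3)*1 - 1 = 0*1 - 1 = 0 - 1 = -1)
25471*g((2*6)*u(-5*5, -4), 12) = 25471*(-1) = -25471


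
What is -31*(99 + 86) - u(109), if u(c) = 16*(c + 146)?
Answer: -9815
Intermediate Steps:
u(c) = 2336 + 16*c (u(c) = 16*(146 + c) = 2336 + 16*c)
-31*(99 + 86) - u(109) = -31*(99 + 86) - (2336 + 16*109) = -31*185 - (2336 + 1744) = -5735 - 1*4080 = -5735 - 4080 = -9815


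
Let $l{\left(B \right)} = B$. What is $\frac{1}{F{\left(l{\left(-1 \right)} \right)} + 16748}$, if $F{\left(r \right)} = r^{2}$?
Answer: $\frac{1}{16749} \approx 5.9705 \cdot 10^{-5}$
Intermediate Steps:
$\frac{1}{F{\left(l{\left(-1 \right)} \right)} + 16748} = \frac{1}{\left(-1\right)^{2} + 16748} = \frac{1}{1 + 16748} = \frac{1}{16749}$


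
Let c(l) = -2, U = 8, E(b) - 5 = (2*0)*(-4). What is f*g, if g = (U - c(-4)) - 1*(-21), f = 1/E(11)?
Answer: 31/5 ≈ 6.2000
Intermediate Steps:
E(b) = 5 (E(b) = 5 + (2*0)*(-4) = 5 + 0*(-4) = 5 + 0 = 5)
f = 1/5 ≈ 0.20000
g = 31 (g = (8 - 1*(-2)) - 1*(-21) = (8 + 2) + 21 = 10 + 21 = 31)
f*g = (1/5)*31 = 31/5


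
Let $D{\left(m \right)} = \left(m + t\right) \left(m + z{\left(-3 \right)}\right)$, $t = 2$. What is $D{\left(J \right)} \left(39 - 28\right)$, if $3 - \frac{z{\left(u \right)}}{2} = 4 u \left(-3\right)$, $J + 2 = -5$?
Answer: $4015$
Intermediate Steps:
$J = -7$ ($J = -2 - 5 = -7$)
$z{\left(u \right)} = 6 + 24 u$ ($z{\left(u \right)} = 6 - 2 \cdot 4 u \left(-3\right) = 6 - 2 \left(- 12 u\right) = 6 + 24 u$)
$D{\left(m \right)} = \left(-66 + m\right) \left(2 + m\right)$ ($D{\left(m \right)} = \left(m + 2\right) \left(m + \left(6 + 24 \left(-3\right)\right)\right) = \left(2 + m\right) \left(m + \left(6 - 72\right)\right) = \left(2 + m\right) \left(m - 66\right) = \left(2 + m\right) \left(-66 + m\right) = \left(-66 + m\right) \left(2 + m\right)$)
$D{\left(J \right)} \left(39 - 28\right) = \left(-132 + \left(-7\right)^{2} - -448\right) \left(39 - 28\right) = \left(-132 + 49 + 448\right) 11 = 365 \cdot 11 = 4015$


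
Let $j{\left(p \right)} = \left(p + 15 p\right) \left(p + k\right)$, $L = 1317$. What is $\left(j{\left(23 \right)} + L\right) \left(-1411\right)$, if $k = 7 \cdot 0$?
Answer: $-13800991$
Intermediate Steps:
$k = 0$
$j{\left(p \right)} = 16 p^{2}$ ($j{\left(p \right)} = \left(p + 15 p\right) \left(p + 0\right) = 16 p p = 16 p^{2}$)
$\left(j{\left(23 \right)} + L\right) \left(-1411\right) = \left(16 \cdot 23^{2} + 1317\right) \left(-1411\right) = \left(16 \cdot 529 + 1317\right) \left(-1411\right) = \left(8464 + 1317\right) \left(-1411\right) = 9781 \left(-1411\right) = -13800991$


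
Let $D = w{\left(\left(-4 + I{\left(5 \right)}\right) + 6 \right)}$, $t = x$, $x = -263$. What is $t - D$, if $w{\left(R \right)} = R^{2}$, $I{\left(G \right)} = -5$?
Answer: $-272$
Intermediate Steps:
$t = -263$
$D = 9$ ($D = \left(\left(-4 - 5\right) + 6\right)^{2} = \left(-9 + 6\right)^{2} = \left(-3\right)^{2} = 9$)
$t - D = -263 - 9 = -272$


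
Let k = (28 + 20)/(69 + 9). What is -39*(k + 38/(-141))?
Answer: -634/47 ≈ -13.489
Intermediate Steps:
k = 8/13 (k = 48/78 = 48*(1/78) = 8/13 ≈ 0.61539)
-39*(k + 38/(-141)) = -39*(8/13 + 38/(-141)) = -39*(8/13 + 38*(-1/141)) = -39*(8/13 - 38/141) = -39*634/1833 = -634/47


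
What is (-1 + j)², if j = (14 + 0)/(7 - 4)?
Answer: 121/9 ≈ 13.444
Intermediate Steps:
j = 14/3 ≈ 4.6667
(-1 + j)² = (-1 + 14/3)² = (11/3)² = 121/9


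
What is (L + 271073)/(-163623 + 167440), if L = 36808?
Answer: 307881/3817 ≈ 80.660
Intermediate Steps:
(L + 271073)/(-163623 + 167440) = (36808 + 271073)/(-163623 + 167440) = 307881/3817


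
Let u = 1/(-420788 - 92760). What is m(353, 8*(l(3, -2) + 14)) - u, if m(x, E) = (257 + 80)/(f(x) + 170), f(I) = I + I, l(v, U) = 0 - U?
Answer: 21633319/56233506 ≈ 0.38471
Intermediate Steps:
l(v, U) = -U
f(I) = 2*I
m(x, E) = 337/(170 + 2*x) (m(x, E) = (257 + 80)/(2*x + 170) = 337/(170 + 2*x))
u = -1/513548 (u = 1/(-513548) = -1/513548 ≈ -1.9472e-6)
m(353, 8*(l(3, -2) + 14)) - u = 337/(2*(85 + 353)) - 1*(-1/513548) = (337/2)/438 + 1/513548 = (337/2)*(1/438) + 1/513548 = 337/876 + 1/513548 = 21633319/56233506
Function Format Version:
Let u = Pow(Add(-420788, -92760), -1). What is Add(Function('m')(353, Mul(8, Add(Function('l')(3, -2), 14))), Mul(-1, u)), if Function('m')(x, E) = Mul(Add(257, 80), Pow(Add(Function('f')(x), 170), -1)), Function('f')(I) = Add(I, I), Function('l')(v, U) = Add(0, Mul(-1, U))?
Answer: Rational(21633319, 56233506) ≈ 0.38471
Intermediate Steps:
Function('l')(v, U) = Mul(-1, U)
Function('f')(I) = Mul(2, I)
Function('m')(x, E) = Mul(337, Pow(Add(170, Mul(2, x)), -1)) (Function('m')(x, E) = Mul(Add(257, 80), Pow(Add(Mul(2, x), 170), -1)) = Mul(337, Pow(Add(170, Mul(2, x)), -1)))
u = Rational(-1, 513548) (u = Pow(-513548, -1) = Rational(-1, 513548) ≈ -1.9472e-6)
Add(Function('m')(353, Mul(8, Add(Function('l')(3, -2), 14))), Mul(-1, u)) = Add(Mul(Rational(337, 2), Pow(Add(85, 353), -1)), Mul(-1, Rational(-1, 513548))) = Add(Mul(Rational(337, 2), Pow(438, -1)), Rational(1, 513548)) = Add(Mul(Rational(337, 2), Rational(1, 438)), Rational(1, 513548)) = Add(Rational(337, 876), Rational(1, 513548)) = Rational(21633319, 56233506)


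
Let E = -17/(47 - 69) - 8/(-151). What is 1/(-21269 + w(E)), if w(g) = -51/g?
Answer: -2743/58510289 ≈ -4.6881e-5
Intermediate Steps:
E = 2743/3322 (E = -17/(-22) - 8*(-1/151) = -17*(-1/22) + 8/151 = 17/22 + 8/151 = 2743/3322 ≈ 0.82571)
1/(-21269 + w(E)) = 1/(-21269 - 51/2743/3322) = 1/(-21269 - 51*3322/2743) = 1/(-21269 - 169422/2743) = 1/(-58510289/2743) = -2743/58510289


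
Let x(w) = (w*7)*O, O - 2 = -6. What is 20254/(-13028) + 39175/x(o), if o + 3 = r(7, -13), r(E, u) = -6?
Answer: 126316973/820764 ≈ 153.90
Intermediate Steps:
O = -4 (O = 2 - 6 = -4)
o = -9 (o = -3 - 6 = -9)
x(w) = -28*w (x(w) = (w*7)*(-4) = (7*w)*(-4) = -28*w)
20254/(-13028) + 39175/x(o) = 20254/(-13028) + 39175/((-28*(-9))) = 20254*(-1/13028) + 39175/252 = -10127/6514 + 39175*(1/252) = -10127/6514 + 39175/252 = 126316973/820764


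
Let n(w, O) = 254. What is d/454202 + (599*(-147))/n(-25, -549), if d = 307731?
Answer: -9978921258/28841827 ≈ -345.99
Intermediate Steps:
d/454202 + (599*(-147))/n(-25, -549) = 307731/454202 + (599*(-147))/254 = 307731*(1/454202) - 88053*1/254 = 307731/454202 - 88053/254 = -9978921258/28841827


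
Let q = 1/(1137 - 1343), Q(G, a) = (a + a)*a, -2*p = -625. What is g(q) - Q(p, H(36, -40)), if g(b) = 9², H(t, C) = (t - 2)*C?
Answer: -3699119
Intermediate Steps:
H(t, C) = C*(-2 + t) (H(t, C) = (-2 + t)*C = C*(-2 + t))
p = 625/2 (p = -½*(-625) = 625/2 ≈ 312.50)
Q(G, a) = 2*a² (Q(G, a) = (2*a)*a = 2*a²)
q = -1/206 (q = 1/(-206) = -1/206 ≈ -0.0048544)
g(b) = 81
g(q) - Q(p, H(36, -40)) = 81 - 2*(-40*(-2 + 36))² = 81 - 2*(-40*34)² = 81 - 2*(-1360)² = 81 - 2*1849600 = 81 - 1*3699200 = 81 - 3699200 = -3699119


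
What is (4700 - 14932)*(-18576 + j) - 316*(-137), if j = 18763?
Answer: -1870092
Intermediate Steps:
(4700 - 14932)*(-18576 + j) - 316*(-137) = (4700 - 14932)*(-18576 + 18763) - 316*(-137) = -10232*187 - 1*(-43292) = -1913384 + 43292 = -1870092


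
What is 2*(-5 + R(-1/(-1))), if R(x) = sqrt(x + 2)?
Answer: -10 + 2*sqrt(3) ≈ -6.5359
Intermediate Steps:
R(x) = sqrt(2 + x)
2*(-5 + R(-1/(-1))) = 2*(-5 + sqrt(2 - 1/(-1))) = 2*(-5 + sqrt(2 - 1*(-1))) = 2*(-5 + sqrt(2 + 1)) = 2*(-5 + sqrt(3)) = -10 + 2*sqrt(3)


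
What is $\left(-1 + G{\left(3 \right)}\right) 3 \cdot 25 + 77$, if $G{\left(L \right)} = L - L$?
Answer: $2$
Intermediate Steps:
$G{\left(L \right)} = 0$
$\left(-1 + G{\left(3 \right)}\right) 3 \cdot 25 + 77 = \left(-1 + 0\right) 3 \cdot 25 + 77 = \left(-1\right) 3 \cdot 25 + 77 = \left(-3\right) 25 + 77 = -75 + 77 = 2$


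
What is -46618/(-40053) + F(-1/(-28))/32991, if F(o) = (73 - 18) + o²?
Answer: 30961514995/26563297488 ≈ 1.1656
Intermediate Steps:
F(o) = 55 + o²
-46618/(-40053) + F(-1/(-28))/32991 = -46618/(-40053) + (55 + (-1/(-28))²)/32991 = -46618*(-1/40053) + (55 + (-1*(-1/28))²)*(1/32991) = 3586/3081 + (55 + (1/28)²)*(1/32991) = 3586/3081 + (55 + 1/784)*(1/32991) = 3586/3081 + (43121/784)*(1/32991) = 3586/3081 + 43121/25864944 = 30961514995/26563297488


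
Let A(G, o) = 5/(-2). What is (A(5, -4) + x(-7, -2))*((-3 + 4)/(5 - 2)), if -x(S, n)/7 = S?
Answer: 31/2 ≈ 15.500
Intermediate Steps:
A(G, o) = -5/2 (A(G, o) = 5*(-½) = -5/2)
x(S, n) = -7*S
(A(5, -4) + x(-7, -2))*((-3 + 4)/(5 - 2)) = (-5/2 - 7*(-7))*((-3 + 4)/(5 - 2)) = (-5/2 + 49)*(1/3) = 93*(1*(⅓))/2 = (93/2)*(⅓) = 31/2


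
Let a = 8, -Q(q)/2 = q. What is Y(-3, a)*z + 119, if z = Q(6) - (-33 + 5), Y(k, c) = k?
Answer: 71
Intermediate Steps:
Q(q) = -2*q
z = 16 (z = -2*6 - (-33 + 5) = -12 - 1*(-28) = -12 + 28 = 16)
Y(-3, a)*z + 119 = -3*16 + 119 = -48 + 119 = 71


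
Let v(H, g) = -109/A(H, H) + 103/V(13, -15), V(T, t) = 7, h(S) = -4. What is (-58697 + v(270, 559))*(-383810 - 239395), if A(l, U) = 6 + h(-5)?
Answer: 512470819575/14 ≈ 3.6605e+10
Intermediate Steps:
A(l, U) = 2 (A(l, U) = 6 - 4 = 2)
v(H, g) = -557/14 (v(H, g) = -109/2 + 103/7 = -557/14)
(-58697 + v(270, 559))*(-383810 - 239395) = (-58697 - 557/14)*(-383810 - 239395) = -822315/14*(-623205) = 512470819575/14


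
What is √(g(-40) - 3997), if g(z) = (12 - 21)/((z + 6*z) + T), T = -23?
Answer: I*√40773094/101 ≈ 63.222*I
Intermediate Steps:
g(z) = -9/(-23 + 7*z) (g(z) = (12 - 21)/((z + 6*z) - 23) = -9/(7*z - 23) = -9/(-23 + 7*z))
√(g(-40) - 3997) = √(-9/(-23 + 7*(-40)) - 3997) = √(-9/(-23 - 280) - 3997) = √(-9/(-303) - 3997) = √(-9*(-1/303) - 3997) = √(3/101 - 3997) = √(-403694/101) = I*√40773094/101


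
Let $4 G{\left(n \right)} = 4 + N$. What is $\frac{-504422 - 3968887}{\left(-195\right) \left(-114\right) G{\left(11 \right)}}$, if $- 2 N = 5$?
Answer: $- \frac{5964412}{11115} \approx -536.61$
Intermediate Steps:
$N = - \frac{5}{2}$ ($N = \left(- \frac{1}{2}\right) 5 = - \frac{5}{2} \approx -2.5$)
$G{\left(n \right)} = \frac{3}{8}$ ($G{\left(n \right)} = \frac{4 - \frac{5}{2}}{4} = \frac{1}{4} \cdot \frac{3}{2} = \frac{3}{8}$)
$\frac{-504422 - 3968887}{\left(-195\right) \left(-114\right) G{\left(11 \right)}} = \frac{-504422 - 3968887}{\left(-195\right) \left(-114\right) \frac{3}{8}} = - \frac{4473309}{22230 \cdot \frac{3}{8}} = - \frac{4473309}{\frac{33345}{4}} = \left(-4473309\right) \frac{4}{33345} = - \frac{5964412}{11115}$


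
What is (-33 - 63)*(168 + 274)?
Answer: -42432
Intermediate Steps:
(-33 - 63)*(168 + 274) = -96*442 = -42432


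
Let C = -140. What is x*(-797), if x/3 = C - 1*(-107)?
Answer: 78903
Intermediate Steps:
x = -99 (x = 3*(-140 - 1*(-107)) = 3*(-140 + 107) = 3*(-33) = -99)
x*(-797) = -99*(-797) = 78903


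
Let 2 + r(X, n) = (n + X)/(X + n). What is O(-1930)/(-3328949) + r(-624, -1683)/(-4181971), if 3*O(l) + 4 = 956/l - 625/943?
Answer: 28717563051854/38005672303724992815 ≈ 7.5561e-7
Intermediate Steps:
r(X, n) = -1 (r(X, n) = -2 + (n + X)/(X + n) = -2 + (X + n)/(X + n) = -2 + 1 = -1)
O(l) = -4397/2829 + 956/(3*l) (O(l) = -4/3 + (956/l - 625/943)/3 = -4/3 + (-625/943 + 956/l)/3 = -4/3 + (-625/2829 + 956/(3*l)) = -4397/2829 + 956/(3*l))
O(-1930)/(-3328949) + r(-624, -1683)/(-4181971) = ((1/2829)*(901508 - 4397*(-1930))/(-1930))/(-3328949) - 1/(-4181971) = ((1/2829)*(-1/1930)*(901508 + 8486210))*(-1/3328949) - 1*(-1/4181971) = ((1/2829)*(-1/1930)*9387718)*(-1/3328949) + 1/4181971 = -4693859/2729985*(-1/3328949) + 1/4181971 = 4693859/9087980835765 + 1/4181971 = 28717563051854/38005672303724992815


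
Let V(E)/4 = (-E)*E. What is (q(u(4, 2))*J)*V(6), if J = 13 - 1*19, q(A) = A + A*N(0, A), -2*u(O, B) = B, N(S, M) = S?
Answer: -864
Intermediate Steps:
u(O, B) = -B/2
q(A) = A (q(A) = A + A*0 = A + 0 = A)
V(E) = -4*E² (V(E) = 4*((-E)*E) = 4*(-E²) = -4*E²)
J = -6 (J = 13 - 19 = -6)
(q(u(4, 2))*J)*V(6) = (-½*2*(-6))*(-4*6²) = (-1*(-6))*(-4*36) = 6*(-144) = -864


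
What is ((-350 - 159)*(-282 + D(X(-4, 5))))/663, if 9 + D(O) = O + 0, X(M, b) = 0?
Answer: 49373/221 ≈ 223.41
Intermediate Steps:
D(O) = -9 + O (D(O) = -9 + (O + 0) = -9 + O)
((-350 - 159)*(-282 + D(X(-4, 5))))/663 = ((-350 - 159)*(-282 + (-9 + 0)))/663 = -509*(-282 - 9)*(1/663) = -509*(-291)*(1/663) = 148119*(1/663) = 49373/221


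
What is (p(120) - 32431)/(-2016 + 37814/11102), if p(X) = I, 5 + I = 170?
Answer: 25586938/1595987 ≈ 16.032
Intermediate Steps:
I = 165 (I = -5 + 170 = 165)
p(X) = 165
(p(120) - 32431)/(-2016 + 37814/11102) = (165 - 32431)/(-2016 + 37814/11102) = -32266/(-2016 + 37814*(1/11102)) = -32266/(-2016 + 2701/793) = -32266/(-1595987/793) = -32266*(-793/1595987) = 25586938/1595987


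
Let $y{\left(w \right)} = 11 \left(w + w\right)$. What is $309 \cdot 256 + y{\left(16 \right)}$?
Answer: $79456$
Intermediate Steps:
$y{\left(w \right)} = 22 w$ ($y{\left(w \right)} = 11 \cdot 2 w = 22 w$)
$309 \cdot 256 + y{\left(16 \right)} = 309 \cdot 256 + 22 \cdot 16 = 79104 + 352 = 79456$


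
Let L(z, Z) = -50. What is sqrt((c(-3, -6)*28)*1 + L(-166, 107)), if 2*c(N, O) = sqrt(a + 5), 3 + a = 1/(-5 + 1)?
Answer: sqrt(-50 + 7*sqrt(7)) ≈ 5.6107*I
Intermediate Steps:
a = -13/4 (a = -3 + 1/(-5 + 1) = -3 + 1/(-4) = -3 - 1/4 = -13/4 ≈ -3.2500)
c(N, O) = sqrt(7)/4 (c(N, O) = sqrt(-13/4 + 5)/2 = sqrt(7/4)/2 = (sqrt(7)/2)/2 = sqrt(7)/4)
sqrt((c(-3, -6)*28)*1 + L(-166, 107)) = sqrt(((sqrt(7)/4)*28)*1 - 50) = sqrt((7*sqrt(7))*1 - 50) = sqrt(7*sqrt(7) - 50) = sqrt(-50 + 7*sqrt(7))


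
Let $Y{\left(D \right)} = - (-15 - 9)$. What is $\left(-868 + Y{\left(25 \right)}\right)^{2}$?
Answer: $712336$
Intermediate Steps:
$Y{\left(D \right)} = 24$ ($Y{\left(D \right)} = \left(-1\right) \left(-24\right) = 24$)
$\left(-868 + Y{\left(25 \right)}\right)^{2} = \left(-868 + 24\right)^{2} = \left(-844\right)^{2} = 712336$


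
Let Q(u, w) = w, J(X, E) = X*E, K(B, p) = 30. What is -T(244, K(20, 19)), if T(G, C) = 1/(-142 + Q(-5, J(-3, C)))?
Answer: 1/232 ≈ 0.0043103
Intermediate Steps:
J(X, E) = E*X
T(G, C) = 1/(-142 - 3*C) (T(G, C) = 1/(-142 + C*(-3)) = 1/(-142 - 3*C))
-T(244, K(20, 19)) = -1/(-142 - 3*30) = -1/(-142 - 90) = -1/(-232) = -1*(-1/232) = 1/232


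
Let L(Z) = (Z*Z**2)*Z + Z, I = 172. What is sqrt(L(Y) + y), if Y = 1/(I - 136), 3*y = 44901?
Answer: sqrt(25138859329)/1296 ≈ 122.34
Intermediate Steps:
y = 14967 (y = (1/3)*44901 = 14967)
Y = 1/36 (Y = 1/(172 - 136) = 1/36 ≈ 0.027778)
L(Z) = Z + Z**4 (L(Z) = Z**3*Z + Z = Z**4 + Z = Z + Z**4)
sqrt(L(Y) + y) = sqrt((1/36 + (1/36)**4) + 14967) = sqrt((1/36 + 1/1679616) + 14967) = sqrt(46657/1679616 + 14967) = sqrt(25138859329/1679616) = sqrt(25138859329)/1296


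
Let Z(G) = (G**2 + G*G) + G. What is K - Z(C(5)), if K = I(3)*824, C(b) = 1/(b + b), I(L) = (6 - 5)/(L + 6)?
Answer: 20573/225 ≈ 91.436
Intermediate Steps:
I(L) = 1/(6 + L)
C(b) = 1/(2*b)
Z(G) = G + 2*G**2 (Z(G) = (G**2 + G**2) + G = 2*G**2 + G = G + 2*G**2)
K = 824/9 (K = 824/(6 + 3) = 824/9 ≈ 91.556)
K - Z(C(5)) = 824/9 - (1/2)/5*(1 + 2*((1/2)/5)) = 824/9 - (1/2)*(1/5)*(1 + 2*((1/2)*(1/5))) = 824/9 - (1 + 2*(1/10))/10 = 824/9 - (1 + 1/5)/10 = 824/9 - 6/(10*5) = 824/9 - 1*3/25 = 824/9 - 3/25 = 20573/225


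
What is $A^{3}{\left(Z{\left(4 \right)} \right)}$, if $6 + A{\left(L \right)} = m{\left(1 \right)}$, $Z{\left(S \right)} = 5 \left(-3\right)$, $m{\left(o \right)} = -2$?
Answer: $-512$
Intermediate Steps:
$Z{\left(S \right)} = -15$
$A{\left(L \right)} = -8$ ($A{\left(L \right)} = -6 - 2 = -8$)
$A^{3}{\left(Z{\left(4 \right)} \right)} = \left(-8\right)^{3} = -512$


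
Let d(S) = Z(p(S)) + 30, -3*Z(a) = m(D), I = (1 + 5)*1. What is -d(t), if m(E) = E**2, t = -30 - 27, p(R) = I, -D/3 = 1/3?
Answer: -89/3 ≈ -29.667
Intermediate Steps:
D = -1 (D = -3/3 = -3*1/3 = -1)
I = 6 (I = 6*1 = 6)
p(R) = 6
t = -57
Z(a) = -1/3 (Z(a) = -1/3*(-1)**2 = -1/3*1 = -1/3)
d(S) = 89/3 (d(S) = -1/3 + 30 = 89/3)
-d(t) = -1*89/3 = -89/3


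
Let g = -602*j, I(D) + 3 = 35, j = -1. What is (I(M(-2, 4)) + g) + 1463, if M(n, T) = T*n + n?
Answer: 2097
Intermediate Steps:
M(n, T) = n + T*n
I(D) = 32 (I(D) = -3 + 35 = 32)
g = 602 (g = -602*(-1) = 602)
(I(M(-2, 4)) + g) + 1463 = (32 + 602) + 1463 = 634 + 1463 = 2097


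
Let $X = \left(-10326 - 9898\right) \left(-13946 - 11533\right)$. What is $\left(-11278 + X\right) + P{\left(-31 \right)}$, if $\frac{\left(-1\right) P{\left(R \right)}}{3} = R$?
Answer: $515276111$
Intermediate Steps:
$P{\left(R \right)} = - 3 R$
$X = 515287296$ ($X = \left(-20224\right) \left(-25479\right) = 515287296$)
$\left(-11278 + X\right) + P{\left(-31 \right)} = \left(-11278 + 515287296\right) - -93 = 515276018 + 93 = 515276111$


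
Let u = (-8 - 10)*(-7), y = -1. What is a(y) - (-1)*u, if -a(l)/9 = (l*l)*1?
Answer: 117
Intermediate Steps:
u = 126 (u = -18*(-7) = 126)
a(l) = -9*l² (a(l) = -9*l*l = -9*l²)
a(y) - (-1)*u = -9*(-1)² - (-1)*126 = -9*1 - 1*(-126) = -9 + 126 = 117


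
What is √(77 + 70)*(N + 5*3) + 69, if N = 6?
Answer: 69 + 147*√3 ≈ 323.61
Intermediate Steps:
√(77 + 70)*(N + 5*3) + 69 = √(77 + 70)*(6 + 5*3) + 69 = √147*(6 + 15) + 69 = (7*√3)*21 + 69 = 147*√3 + 69 = 69 + 147*√3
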